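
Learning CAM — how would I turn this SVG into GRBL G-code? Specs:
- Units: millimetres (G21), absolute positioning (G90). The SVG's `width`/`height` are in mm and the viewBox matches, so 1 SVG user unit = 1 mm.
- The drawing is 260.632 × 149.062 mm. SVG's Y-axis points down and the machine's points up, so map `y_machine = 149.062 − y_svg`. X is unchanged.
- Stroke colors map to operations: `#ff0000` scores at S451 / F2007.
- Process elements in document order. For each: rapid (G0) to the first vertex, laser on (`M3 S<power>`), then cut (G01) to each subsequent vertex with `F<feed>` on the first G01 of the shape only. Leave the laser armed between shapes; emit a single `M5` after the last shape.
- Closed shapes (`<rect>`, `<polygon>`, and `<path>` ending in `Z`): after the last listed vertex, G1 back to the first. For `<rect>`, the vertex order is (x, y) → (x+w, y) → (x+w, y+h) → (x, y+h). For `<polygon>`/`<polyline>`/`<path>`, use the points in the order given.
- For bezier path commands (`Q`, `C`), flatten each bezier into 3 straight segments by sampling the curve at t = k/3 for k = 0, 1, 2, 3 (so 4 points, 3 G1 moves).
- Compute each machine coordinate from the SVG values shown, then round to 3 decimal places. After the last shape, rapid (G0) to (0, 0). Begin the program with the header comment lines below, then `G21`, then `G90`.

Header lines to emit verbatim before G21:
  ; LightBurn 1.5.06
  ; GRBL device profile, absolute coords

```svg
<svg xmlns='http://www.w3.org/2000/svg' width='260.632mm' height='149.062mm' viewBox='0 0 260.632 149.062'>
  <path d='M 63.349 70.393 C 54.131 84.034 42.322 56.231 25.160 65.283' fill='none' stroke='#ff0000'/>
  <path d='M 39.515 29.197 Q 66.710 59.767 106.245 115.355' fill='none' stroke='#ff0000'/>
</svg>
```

; LightBurn 1.5.06
; GRBL device profile, absolute coords
G21
G90
G0 X63.349 Y78.669
M3 S451
G01 X53.165 Y75.943 F2007
G01 X40.640 Y83.446
G01 X25.160 Y83.779
G0 X39.515 Y119.865
M3 S451
G01 X59.016 Y96.705 F2007
G01 X81.259 Y67.986
G01 X106.245 Y33.707
M5
G0 X0.000 Y0.000

Since the viewBox matches the mm dimensions, user units are millimetres directly. The only transform is the Y-flip y_m = 149.062 − y_svg.

Shape 1 is a cubic bezier drawn with `<path>`. Its stroke #ff0000 means score at S451, F2007. After flipping Y the toolpath is (63.349,78.669) → (53.165,75.943) → (40.640,83.446) → (25.160,83.779).

Shape 2 is a quadratic bezier drawn with `<path>`. Its stroke #ff0000 means score at S451, F2007. After flipping Y the toolpath is (39.515,119.865) → (59.016,96.705) → (81.259,67.986) → (106.245,33.707).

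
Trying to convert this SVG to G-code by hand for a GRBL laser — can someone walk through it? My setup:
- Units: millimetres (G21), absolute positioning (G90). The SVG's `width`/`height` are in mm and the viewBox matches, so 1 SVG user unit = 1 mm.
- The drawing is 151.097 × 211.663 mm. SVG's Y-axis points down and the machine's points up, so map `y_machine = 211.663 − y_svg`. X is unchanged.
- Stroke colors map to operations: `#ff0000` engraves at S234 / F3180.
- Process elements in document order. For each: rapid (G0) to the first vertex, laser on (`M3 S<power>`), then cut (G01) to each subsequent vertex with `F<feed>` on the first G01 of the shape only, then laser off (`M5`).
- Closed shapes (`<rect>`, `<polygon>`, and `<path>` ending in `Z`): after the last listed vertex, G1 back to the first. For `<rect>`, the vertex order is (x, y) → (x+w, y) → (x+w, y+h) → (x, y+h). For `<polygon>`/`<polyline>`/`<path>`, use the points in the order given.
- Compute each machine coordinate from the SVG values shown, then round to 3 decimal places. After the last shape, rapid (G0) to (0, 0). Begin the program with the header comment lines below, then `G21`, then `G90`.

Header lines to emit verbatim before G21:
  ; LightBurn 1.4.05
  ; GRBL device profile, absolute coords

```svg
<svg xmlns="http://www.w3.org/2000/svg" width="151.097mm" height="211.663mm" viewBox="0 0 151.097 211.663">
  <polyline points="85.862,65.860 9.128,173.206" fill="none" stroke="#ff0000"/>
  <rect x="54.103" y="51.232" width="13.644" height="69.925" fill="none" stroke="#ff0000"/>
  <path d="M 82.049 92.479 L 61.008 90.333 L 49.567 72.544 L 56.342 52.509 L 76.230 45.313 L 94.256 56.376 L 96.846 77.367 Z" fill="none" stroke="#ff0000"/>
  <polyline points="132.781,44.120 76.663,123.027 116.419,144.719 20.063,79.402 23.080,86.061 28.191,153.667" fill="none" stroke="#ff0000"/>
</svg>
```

; LightBurn 1.4.05
; GRBL device profile, absolute coords
G21
G90
G0 X85.862 Y145.803
M3 S234
G01 X9.128 Y38.457 F3180
M5
G0 X54.103 Y160.431
M3 S234
G01 X67.747 Y160.431 F3180
G01 X67.747 Y90.506
G01 X54.103 Y90.506
G01 X54.103 Y160.431
M5
G0 X82.049 Y119.184
M3 S234
G01 X61.008 Y121.330 F3180
G01 X49.567 Y139.119
G01 X56.342 Y159.154
G01 X76.230 Y166.350
G01 X94.256 Y155.287
G01 X96.846 Y134.296
G01 X82.049 Y119.184
M5
G0 X132.781 Y167.543
M3 S234
G01 X76.663 Y88.636 F3180
G01 X116.419 Y66.944
G01 X20.063 Y132.261
G01 X23.080 Y125.602
G01 X28.191 Y57.996
M5
G0 X0.000 Y0.000

1 u = 1 mm; y_m = 211.663 − y.

[1] `<polyline>` line segment, #ff0000→engrave S234 F3180: (85.862,145.803) → (9.128,38.457)

[2] `<rect>` rectangle, #ff0000→engrave S234 F3180: (54.103,160.431) → (67.747,160.431) → (67.747,90.506) → (54.103,90.506) → (54.103,160.431) (closed)

[3] `<path>` regular polygon, #ff0000→engrave S234 F3180: (82.049,119.184) → (61.008,121.330) → (49.567,139.119) → (56.342,159.154) → (76.230,166.350) → (94.256,155.287) → (96.846,134.296) → (82.049,119.184) (closed)

[4] `<polyline>` open polyline, #ff0000→engrave S234 F3180: (132.781,167.543) → (76.663,88.636) → (116.419,66.944) → (20.063,132.261) → (23.080,125.602) → (28.191,57.996)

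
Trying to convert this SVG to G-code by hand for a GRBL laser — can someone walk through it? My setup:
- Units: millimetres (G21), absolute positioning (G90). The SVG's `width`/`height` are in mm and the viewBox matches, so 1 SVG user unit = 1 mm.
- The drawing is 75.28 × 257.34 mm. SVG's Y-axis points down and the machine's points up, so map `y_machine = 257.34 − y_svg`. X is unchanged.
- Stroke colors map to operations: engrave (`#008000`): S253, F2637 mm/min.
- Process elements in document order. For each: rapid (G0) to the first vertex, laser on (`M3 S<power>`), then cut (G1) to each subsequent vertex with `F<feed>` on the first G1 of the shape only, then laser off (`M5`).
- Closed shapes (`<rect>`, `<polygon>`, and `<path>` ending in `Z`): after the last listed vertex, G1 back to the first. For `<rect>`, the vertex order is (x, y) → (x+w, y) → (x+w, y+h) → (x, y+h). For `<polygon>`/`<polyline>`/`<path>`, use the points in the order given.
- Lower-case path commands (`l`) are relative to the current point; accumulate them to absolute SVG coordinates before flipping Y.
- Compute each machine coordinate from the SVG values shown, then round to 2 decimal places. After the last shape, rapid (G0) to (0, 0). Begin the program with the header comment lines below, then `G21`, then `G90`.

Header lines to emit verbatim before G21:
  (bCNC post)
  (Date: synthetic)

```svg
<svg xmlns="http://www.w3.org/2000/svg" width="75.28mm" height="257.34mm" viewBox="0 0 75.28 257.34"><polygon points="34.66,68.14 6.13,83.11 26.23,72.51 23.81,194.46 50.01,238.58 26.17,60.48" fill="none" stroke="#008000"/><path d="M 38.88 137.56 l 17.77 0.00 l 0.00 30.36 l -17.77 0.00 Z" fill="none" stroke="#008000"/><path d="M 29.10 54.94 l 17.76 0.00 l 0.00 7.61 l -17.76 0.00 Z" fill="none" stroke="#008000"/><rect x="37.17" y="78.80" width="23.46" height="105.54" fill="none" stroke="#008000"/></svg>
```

viewBox `0 0 75.28 257.34` with mm width/height → 1 unit = 1 mm. Flip: y_m = 257.34 − y_svg.

**Shape 1** — `<polygon>` closed polygon, stroke `#008000` → engrave (S253, F2637). Machine vertices: (34.66,189.20) → (6.13,174.23) → (26.23,184.83) → (23.81,62.88) → (50.01,18.76) → (26.17,196.86) → (34.66,189.20). Closed: final G1 returns to the first vertex.

**Shape 2** — `<path>` rectangle, stroke `#008000` → engrave (S253, F2637). Machine vertices: (38.88,119.78) → (56.65,119.78) → (56.65,89.42) → (38.88,89.42) → (38.88,119.78). Closed: final G1 returns to the first vertex.

**Shape 3** — `<path>` rectangle, stroke `#008000` → engrave (S253, F2637). Machine vertices: (29.10,202.40) → (46.86,202.40) → (46.86,194.79) → (29.10,194.79) → (29.10,202.40). Closed: final G1 returns to the first vertex.

**Shape 4** — `<rect>` rectangle, stroke `#008000` → engrave (S253, F2637). Machine vertices: (37.17,178.54) → (60.63,178.54) → (60.63,73.00) → (37.17,73.00) → (37.17,178.54). Closed: final G1 returns to the first vertex.

(bCNC post)
(Date: synthetic)
G21
G90
G0 X34.66 Y189.20
M3 S253
G1 X6.13 Y174.23 F2637
G1 X26.23 Y184.83
G1 X23.81 Y62.88
G1 X50.01 Y18.76
G1 X26.17 Y196.86
G1 X34.66 Y189.20
M5
G0 X38.88 Y119.78
M3 S253
G1 X56.65 Y119.78 F2637
G1 X56.65 Y89.42
G1 X38.88 Y89.42
G1 X38.88 Y119.78
M5
G0 X29.10 Y202.40
M3 S253
G1 X46.86 Y202.40 F2637
G1 X46.86 Y194.79
G1 X29.10 Y194.79
G1 X29.10 Y202.40
M5
G0 X37.17 Y178.54
M3 S253
G1 X60.63 Y178.54 F2637
G1 X60.63 Y73.00
G1 X37.17 Y73.00
G1 X37.17 Y178.54
M5
G0 X0.00 Y0.00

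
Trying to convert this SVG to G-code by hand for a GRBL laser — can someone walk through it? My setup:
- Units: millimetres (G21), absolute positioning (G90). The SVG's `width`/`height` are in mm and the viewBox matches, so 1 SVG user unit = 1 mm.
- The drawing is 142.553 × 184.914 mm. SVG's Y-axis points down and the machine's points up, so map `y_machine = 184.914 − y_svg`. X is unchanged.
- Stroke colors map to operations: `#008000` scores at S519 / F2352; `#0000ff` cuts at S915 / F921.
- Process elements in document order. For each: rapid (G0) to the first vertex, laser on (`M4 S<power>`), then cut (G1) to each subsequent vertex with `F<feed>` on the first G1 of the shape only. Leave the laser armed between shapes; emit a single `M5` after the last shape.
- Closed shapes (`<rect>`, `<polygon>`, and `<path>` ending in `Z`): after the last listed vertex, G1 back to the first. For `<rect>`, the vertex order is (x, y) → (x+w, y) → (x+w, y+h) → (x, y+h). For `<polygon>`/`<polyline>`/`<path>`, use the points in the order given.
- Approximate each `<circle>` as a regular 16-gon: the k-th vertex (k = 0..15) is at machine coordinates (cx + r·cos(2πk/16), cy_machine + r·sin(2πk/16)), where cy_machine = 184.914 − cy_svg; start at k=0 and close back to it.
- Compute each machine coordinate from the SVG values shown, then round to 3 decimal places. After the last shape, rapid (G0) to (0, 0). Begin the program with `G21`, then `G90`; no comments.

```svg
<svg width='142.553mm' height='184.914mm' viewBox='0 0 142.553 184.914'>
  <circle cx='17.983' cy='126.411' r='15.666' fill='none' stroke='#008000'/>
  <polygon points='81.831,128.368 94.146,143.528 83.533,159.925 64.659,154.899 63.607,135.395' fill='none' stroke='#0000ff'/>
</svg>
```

1 u = 1 mm; y_m = 184.914 − y.

[1] `<circle>` circle, #008000→score S519 F2352: (33.649,58.503) → (32.456,64.498) → (29.061,69.581) → (23.978,72.976) → (17.983,74.169) → (11.988,72.976) → (6.905,69.581) → (3.510,64.498) → (2.317,58.503) → (3.510,52.508) → (6.905,47.425) → (11.988,44.030) → (17.983,42.837) → (23.978,44.030) → (29.061,47.425) → (32.456,52.508) → (33.649,58.503) (closed)

[2] `<polygon>` regular polygon, #0000ff→cut S915 F921: (81.831,56.546) → (94.146,41.386) → (83.533,24.989) → (64.659,30.015) → (63.607,49.519) → (81.831,56.546) (closed)

G21
G90
G0 X33.649 Y58.503
M4 S519
G1 X32.456 Y64.498 F2352
G1 X29.061 Y69.581
G1 X23.978 Y72.976
G1 X17.983 Y74.169
G1 X11.988 Y72.976
G1 X6.905 Y69.581
G1 X3.510 Y64.498
G1 X2.317 Y58.503
G1 X3.510 Y52.508
G1 X6.905 Y47.425
G1 X11.988 Y44.030
G1 X17.983 Y42.837
G1 X23.978 Y44.030
G1 X29.061 Y47.425
G1 X32.456 Y52.508
G1 X33.649 Y58.503
G0 X81.831 Y56.546
M4 S915
G1 X94.146 Y41.386 F921
G1 X83.533 Y24.989
G1 X64.659 Y30.015
G1 X63.607 Y49.519
G1 X81.831 Y56.546
M5
G0 X0.000 Y0.000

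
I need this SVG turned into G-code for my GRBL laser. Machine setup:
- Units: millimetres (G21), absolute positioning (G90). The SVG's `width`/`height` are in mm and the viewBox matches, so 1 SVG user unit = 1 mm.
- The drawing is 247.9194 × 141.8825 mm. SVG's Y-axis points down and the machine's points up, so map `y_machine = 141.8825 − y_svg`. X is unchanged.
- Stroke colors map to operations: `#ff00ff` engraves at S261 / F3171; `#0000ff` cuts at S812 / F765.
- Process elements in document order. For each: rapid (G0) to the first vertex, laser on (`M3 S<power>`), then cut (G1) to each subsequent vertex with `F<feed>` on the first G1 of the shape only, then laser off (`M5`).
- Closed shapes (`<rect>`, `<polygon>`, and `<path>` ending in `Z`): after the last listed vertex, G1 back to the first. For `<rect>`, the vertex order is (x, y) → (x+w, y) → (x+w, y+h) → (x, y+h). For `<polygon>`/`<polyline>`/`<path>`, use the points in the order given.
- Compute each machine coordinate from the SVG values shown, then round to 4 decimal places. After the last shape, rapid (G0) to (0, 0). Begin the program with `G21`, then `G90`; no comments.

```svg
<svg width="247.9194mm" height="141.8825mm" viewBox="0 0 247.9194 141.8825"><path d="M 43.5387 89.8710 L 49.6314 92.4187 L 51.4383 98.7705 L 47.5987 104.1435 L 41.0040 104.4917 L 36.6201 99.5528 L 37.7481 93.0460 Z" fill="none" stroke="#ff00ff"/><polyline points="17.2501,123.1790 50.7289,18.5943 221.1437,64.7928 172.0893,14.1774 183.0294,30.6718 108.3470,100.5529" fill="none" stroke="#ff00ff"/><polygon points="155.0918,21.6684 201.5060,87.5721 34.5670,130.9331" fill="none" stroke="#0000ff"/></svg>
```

viewBox `0 0 247.9194 141.8825` with mm width/height → 1 unit = 1 mm. Flip: y_m = 141.8825 − y_svg.

**Shape 1** — `<path>` regular polygon, stroke `#ff00ff` → engrave (S261, F3171). Machine vertices: (43.5387,52.0115) → (49.6314,49.4638) → (51.4383,43.1120) → (47.5987,37.7390) → (41.0040,37.3908) → (36.6201,42.3297) → (37.7481,48.8365) → (43.5387,52.0115). Closed: final G1 returns to the first vertex.

**Shape 2** — `<polyline>` open polyline, stroke `#ff00ff` → engrave (S261, F3171). Machine vertices: (17.2501,18.7035) → (50.7289,123.2882) → (221.1437,77.0897) → (172.0893,127.7051) → (183.0294,111.2107) → (108.3470,41.3296). Open path.

**Shape 3** — `<polygon>` closed polygon, stroke `#0000ff` → cut (S812, F765). Machine vertices: (155.0918,120.2141) → (201.5060,54.3104) → (34.5670,10.9494) → (155.0918,120.2141). Closed: final G1 returns to the first vertex.

G21
G90
G0 X43.5387 Y52.0115
M3 S261
G1 X49.6314 Y49.4638 F3171
G1 X51.4383 Y43.1120
G1 X47.5987 Y37.7390
G1 X41.0040 Y37.3908
G1 X36.6201 Y42.3297
G1 X37.7481 Y48.8365
G1 X43.5387 Y52.0115
M5
G0 X17.2501 Y18.7035
M3 S261
G1 X50.7289 Y123.2882 F3171
G1 X221.1437 Y77.0897
G1 X172.0893 Y127.7051
G1 X183.0294 Y111.2107
G1 X108.3470 Y41.3296
M5
G0 X155.0918 Y120.2141
M3 S812
G1 X201.5060 Y54.3104 F765
G1 X34.5670 Y10.9494
G1 X155.0918 Y120.2141
M5
G0 X0.0000 Y0.0000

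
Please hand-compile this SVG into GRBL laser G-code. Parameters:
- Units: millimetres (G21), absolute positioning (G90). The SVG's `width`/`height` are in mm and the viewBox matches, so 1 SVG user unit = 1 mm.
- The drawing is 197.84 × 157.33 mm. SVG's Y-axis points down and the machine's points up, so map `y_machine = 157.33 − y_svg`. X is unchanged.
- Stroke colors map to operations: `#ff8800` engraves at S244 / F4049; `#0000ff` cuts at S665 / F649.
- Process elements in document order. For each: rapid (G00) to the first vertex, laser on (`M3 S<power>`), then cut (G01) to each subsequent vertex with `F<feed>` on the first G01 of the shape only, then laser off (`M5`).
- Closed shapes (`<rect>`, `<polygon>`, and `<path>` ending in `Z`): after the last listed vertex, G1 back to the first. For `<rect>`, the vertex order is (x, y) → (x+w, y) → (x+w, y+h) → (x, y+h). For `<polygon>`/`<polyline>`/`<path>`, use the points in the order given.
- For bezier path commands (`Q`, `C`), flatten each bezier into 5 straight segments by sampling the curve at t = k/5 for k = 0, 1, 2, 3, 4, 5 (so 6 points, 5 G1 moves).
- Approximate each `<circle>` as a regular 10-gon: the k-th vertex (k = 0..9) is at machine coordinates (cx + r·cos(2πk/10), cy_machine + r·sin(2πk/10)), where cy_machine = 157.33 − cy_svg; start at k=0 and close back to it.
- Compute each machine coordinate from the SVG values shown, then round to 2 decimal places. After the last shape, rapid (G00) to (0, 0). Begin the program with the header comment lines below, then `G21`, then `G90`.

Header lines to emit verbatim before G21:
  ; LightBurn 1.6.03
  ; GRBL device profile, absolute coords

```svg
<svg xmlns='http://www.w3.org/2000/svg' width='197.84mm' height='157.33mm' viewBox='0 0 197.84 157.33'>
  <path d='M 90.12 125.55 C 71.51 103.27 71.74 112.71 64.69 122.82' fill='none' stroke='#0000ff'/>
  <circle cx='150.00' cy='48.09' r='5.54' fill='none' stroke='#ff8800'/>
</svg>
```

Since the viewBox matches the mm dimensions, user units are millimetres directly. The only transform is the Y-flip y_m = 157.33 − y_svg.

Shape 1 is a cubic bezier drawn with `<path>`. Its stroke #0000ff means cut at S665, F649. After flipping Y the toolpath is (90.12,31.78) → (81.01,41.59) → (75.16,45.28) → (71.33,44.33) → (68.26,40.25) → (64.69,34.51).

Shape 2 is a circle drawn with `<circle>`. Its stroke #ff8800 means engrave at S244, F4049. After flipping Y the toolpath is (155.54,109.24) → (154.48,112.50) → (151.71,114.51) → (148.29,114.51) → (145.52,112.50) → (144.46,109.24) → (145.52,105.98) → (148.29,103.97) → (151.71,103.97) → (154.48,105.98) → (155.54,109.24), returning to the start.

; LightBurn 1.6.03
; GRBL device profile, absolute coords
G21
G90
G00 X90.12 Y31.78
M3 S665
G01 X81.01 Y41.59 F649
G01 X75.16 Y45.28
G01 X71.33 Y44.33
G01 X68.26 Y40.25
G01 X64.69 Y34.51
M5
G00 X155.54 Y109.24
M3 S244
G01 X154.48 Y112.50 F4049
G01 X151.71 Y114.51
G01 X148.29 Y114.51
G01 X145.52 Y112.50
G01 X144.46 Y109.24
G01 X145.52 Y105.98
G01 X148.29 Y103.97
G01 X151.71 Y103.97
G01 X154.48 Y105.98
G01 X155.54 Y109.24
M5
G00 X0.00 Y0.00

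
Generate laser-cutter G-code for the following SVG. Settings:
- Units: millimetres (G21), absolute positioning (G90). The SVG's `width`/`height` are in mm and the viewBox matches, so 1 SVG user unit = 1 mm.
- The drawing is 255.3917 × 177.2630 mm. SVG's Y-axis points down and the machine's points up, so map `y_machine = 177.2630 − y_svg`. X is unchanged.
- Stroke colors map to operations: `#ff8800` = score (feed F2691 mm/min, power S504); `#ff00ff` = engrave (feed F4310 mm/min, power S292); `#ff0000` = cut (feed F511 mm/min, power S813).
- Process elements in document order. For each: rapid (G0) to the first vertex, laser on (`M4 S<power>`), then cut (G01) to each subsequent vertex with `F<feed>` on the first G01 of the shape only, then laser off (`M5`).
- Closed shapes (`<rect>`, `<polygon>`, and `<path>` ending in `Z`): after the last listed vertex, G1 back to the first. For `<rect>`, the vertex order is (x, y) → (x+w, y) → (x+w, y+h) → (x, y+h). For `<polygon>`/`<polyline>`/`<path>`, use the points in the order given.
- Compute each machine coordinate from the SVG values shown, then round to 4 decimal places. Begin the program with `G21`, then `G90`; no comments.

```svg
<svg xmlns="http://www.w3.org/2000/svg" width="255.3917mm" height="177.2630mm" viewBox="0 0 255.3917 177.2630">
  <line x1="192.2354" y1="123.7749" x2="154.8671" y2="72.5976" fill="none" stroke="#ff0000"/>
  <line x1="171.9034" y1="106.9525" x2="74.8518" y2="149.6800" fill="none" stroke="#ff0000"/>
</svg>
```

G21
G90
G0 X192.2354 Y53.4881
M4 S813
G01 X154.8671 Y104.6654 F511
M5
G0 X171.9034 Y70.3105
M4 S813
G01 X74.8518 Y27.5830 F511
M5

viewBox `0 0 255.3917 177.2630` with mm width/height → 1 unit = 1 mm. Flip: y_m = 177.2630 − y_svg.

**Shape 1** — `<line>` line segment, stroke `#ff0000` → cut (S813, F511). Machine vertices: (192.2354,53.4881) → (154.8671,104.6654). Open path.

**Shape 2** — `<line>` line segment, stroke `#ff0000` → cut (S813, F511). Machine vertices: (171.9034,70.3105) → (74.8518,27.5830). Open path.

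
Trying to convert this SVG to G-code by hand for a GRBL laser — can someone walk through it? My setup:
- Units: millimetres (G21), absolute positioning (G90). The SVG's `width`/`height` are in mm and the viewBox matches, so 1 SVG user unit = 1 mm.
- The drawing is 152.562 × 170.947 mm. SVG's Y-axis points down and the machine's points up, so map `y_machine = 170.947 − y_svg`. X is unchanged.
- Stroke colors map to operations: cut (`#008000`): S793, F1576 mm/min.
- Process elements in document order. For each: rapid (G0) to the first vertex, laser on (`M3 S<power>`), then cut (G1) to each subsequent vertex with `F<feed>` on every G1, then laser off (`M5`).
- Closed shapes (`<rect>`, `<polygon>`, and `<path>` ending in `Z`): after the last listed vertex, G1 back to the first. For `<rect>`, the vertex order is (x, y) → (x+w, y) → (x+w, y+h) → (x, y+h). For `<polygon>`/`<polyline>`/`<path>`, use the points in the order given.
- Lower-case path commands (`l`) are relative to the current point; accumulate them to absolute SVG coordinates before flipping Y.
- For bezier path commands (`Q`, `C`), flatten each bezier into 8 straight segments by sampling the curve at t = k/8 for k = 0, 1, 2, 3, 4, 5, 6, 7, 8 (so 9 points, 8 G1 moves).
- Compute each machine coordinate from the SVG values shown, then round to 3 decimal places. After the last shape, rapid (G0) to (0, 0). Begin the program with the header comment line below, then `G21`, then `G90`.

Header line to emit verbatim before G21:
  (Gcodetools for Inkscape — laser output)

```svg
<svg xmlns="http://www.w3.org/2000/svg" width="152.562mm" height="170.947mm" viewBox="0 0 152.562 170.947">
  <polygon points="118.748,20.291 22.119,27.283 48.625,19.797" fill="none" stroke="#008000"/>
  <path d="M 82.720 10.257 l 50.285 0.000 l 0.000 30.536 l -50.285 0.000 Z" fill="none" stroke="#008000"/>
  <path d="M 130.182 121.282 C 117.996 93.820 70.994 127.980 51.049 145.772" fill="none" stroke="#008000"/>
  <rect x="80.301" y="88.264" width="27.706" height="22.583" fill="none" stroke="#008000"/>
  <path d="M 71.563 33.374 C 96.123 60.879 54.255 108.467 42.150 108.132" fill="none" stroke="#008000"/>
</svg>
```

viewBox `0 0 152.562 170.947` with mm width/height → 1 unit = 1 mm. Flip: y_m = 170.947 − y_svg.

**Shape 1** — `<polygon>` closed polygon, stroke `#008000` → cut (S793, F1576). Machine vertices: (118.748,150.656) → (22.119,143.664) → (48.625,151.150) → (118.748,150.656). Closed: final G1 returns to the first vertex.

**Shape 2** — `<path>` rectangle, stroke `#008000` → cut (S793, F1576). Machine vertices: (82.720,160.690) → (133.005,160.690) → (133.005,130.154) → (82.720,130.154) → (82.720,160.690). Closed: final G1 returns to the first vertex.

**Shape 3** — `<path>` cubic bezier, stroke `#008000` → cut (S793, F1576). Control points (SVG): P0=(130.182,121.282), P1=(117.996,93.820), P2=(70.994,127.980), P3=(51.049,145.772); sampled at t=k/8. Machine vertices: (130.182,49.665) → (124.101,57.227) → (115.481,59.926) → (105.048,58.676) → (93.525,54.390) → (81.639,47.983) → (70.114,40.369) → (59.676,32.462) → (51.049,25.175). Open path.

**Shape 4** — `<rect>` rectangle, stroke `#008000` → cut (S793, F1576). Machine vertices: (80.301,82.683) → (108.007,82.683) → (108.007,60.100) → (80.301,60.100) → (80.301,82.683). Closed: final G1 returns to the first vertex.

**Shape 5** — `<path>` cubic bezier, stroke `#008000` → cut (S793, F1576). Control points (SVG): P0=(71.563,33.374), P1=(96.123,60.879), P2=(54.255,108.467), P3=(42.150,108.132); sampled at t=k/8. Machine vertices: (71.563,137.573) → (77.847,126.450) → (79.031,114.241) → (76.241,101.744) → (70.606,89.754) → (63.252,79.069) → (55.306,70.487) → (47.897,64.803) → (42.150,62.815). Open path.

(Gcodetools for Inkscape — laser output)
G21
G90
G0 X118.748 Y150.656
M3 S793
G1 X22.119 Y143.664 F1576
G1 X48.625 Y151.150 F1576
G1 X118.748 Y150.656 F1576
M5
G0 X82.720 Y160.690
M3 S793
G1 X133.005 Y160.690 F1576
G1 X133.005 Y130.154 F1576
G1 X82.720 Y130.154 F1576
G1 X82.720 Y160.690 F1576
M5
G0 X130.182 Y49.665
M3 S793
G1 X124.101 Y57.227 F1576
G1 X115.481 Y59.926 F1576
G1 X105.048 Y58.676 F1576
G1 X93.525 Y54.390 F1576
G1 X81.639 Y47.983 F1576
G1 X70.114 Y40.369 F1576
G1 X59.676 Y32.462 F1576
G1 X51.049 Y25.175 F1576
M5
G0 X80.301 Y82.683
M3 S793
G1 X108.007 Y82.683 F1576
G1 X108.007 Y60.100 F1576
G1 X80.301 Y60.100 F1576
G1 X80.301 Y82.683 F1576
M5
G0 X71.563 Y137.573
M3 S793
G1 X77.847 Y126.450 F1576
G1 X79.031 Y114.241 F1576
G1 X76.241 Y101.744 F1576
G1 X70.606 Y89.754 F1576
G1 X63.252 Y79.069 F1576
G1 X55.306 Y70.487 F1576
G1 X47.897 Y64.803 F1576
G1 X42.150 Y62.815 F1576
M5
G0 X0.000 Y0.000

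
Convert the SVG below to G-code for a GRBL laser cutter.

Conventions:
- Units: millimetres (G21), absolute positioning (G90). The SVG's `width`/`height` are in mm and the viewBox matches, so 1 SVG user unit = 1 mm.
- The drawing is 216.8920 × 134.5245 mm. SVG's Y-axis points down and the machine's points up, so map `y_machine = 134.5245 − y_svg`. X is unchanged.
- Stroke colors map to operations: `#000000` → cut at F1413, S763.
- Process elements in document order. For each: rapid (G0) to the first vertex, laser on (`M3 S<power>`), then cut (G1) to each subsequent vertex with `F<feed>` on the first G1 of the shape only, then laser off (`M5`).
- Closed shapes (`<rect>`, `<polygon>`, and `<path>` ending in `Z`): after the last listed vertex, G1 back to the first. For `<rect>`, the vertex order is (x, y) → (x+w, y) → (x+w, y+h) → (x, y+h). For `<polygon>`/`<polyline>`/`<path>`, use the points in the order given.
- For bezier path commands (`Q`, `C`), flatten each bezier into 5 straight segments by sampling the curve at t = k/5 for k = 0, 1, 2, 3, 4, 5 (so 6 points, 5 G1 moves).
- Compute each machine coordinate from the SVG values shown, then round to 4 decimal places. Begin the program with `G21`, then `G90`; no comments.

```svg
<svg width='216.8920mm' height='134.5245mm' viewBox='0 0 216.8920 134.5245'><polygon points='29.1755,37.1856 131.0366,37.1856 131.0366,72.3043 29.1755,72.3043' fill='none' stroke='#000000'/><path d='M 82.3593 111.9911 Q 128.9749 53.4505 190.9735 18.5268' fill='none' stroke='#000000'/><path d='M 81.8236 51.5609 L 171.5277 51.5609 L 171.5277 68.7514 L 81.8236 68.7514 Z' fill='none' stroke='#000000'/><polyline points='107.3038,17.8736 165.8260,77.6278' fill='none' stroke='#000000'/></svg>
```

G21
G90
G0 X29.1755 Y97.3389
M3 S763
G1 X131.0366 Y97.3389 F1413
G1 X131.0366 Y62.2202
G1 X29.1755 Y62.2202
G1 X29.1755 Y97.3389
M5
G0 X82.3593 Y22.5334
M3 S763
G1 X101.6209 Y45.0050 F1413
G1 X122.1131 Y65.5872
G1 X143.8359 Y84.2800
G1 X166.7894 Y101.0835
G1 X190.9735 Y115.9977
M5
G0 X81.8236 Y82.9636
M3 S763
G1 X171.5277 Y82.9636 F1413
G1 X171.5277 Y65.7731
G1 X81.8236 Y65.7731
G1 X81.8236 Y82.9636
M5
G0 X107.3038 Y116.6509
M3 S763
G1 X165.8260 Y56.8967 F1413
M5

1 u = 1 mm; y_m = 134.5245 − y.

[1] `<polygon>` rectangle, #000000→cut S763 F1413: (29.1755,97.3389) → (131.0366,97.3389) → (131.0366,62.2202) → (29.1755,62.2202) → (29.1755,97.3389) (closed)

[2] `<path>` quadratic bezier, #000000→cut S763 F1413: (82.3593,22.5334) → (101.6209,45.0050) → (122.1131,65.5872) → (143.8359,84.2800) → (166.7894,101.0835) → (190.9735,115.9977)

[3] `<path>` rectangle, #000000→cut S763 F1413: (81.8236,82.9636) → (171.5277,82.9636) → (171.5277,65.7731) → (81.8236,65.7731) → (81.8236,82.9636) (closed)

[4] `<polyline>` line segment, #000000→cut S763 F1413: (107.3038,116.6509) → (165.8260,56.8967)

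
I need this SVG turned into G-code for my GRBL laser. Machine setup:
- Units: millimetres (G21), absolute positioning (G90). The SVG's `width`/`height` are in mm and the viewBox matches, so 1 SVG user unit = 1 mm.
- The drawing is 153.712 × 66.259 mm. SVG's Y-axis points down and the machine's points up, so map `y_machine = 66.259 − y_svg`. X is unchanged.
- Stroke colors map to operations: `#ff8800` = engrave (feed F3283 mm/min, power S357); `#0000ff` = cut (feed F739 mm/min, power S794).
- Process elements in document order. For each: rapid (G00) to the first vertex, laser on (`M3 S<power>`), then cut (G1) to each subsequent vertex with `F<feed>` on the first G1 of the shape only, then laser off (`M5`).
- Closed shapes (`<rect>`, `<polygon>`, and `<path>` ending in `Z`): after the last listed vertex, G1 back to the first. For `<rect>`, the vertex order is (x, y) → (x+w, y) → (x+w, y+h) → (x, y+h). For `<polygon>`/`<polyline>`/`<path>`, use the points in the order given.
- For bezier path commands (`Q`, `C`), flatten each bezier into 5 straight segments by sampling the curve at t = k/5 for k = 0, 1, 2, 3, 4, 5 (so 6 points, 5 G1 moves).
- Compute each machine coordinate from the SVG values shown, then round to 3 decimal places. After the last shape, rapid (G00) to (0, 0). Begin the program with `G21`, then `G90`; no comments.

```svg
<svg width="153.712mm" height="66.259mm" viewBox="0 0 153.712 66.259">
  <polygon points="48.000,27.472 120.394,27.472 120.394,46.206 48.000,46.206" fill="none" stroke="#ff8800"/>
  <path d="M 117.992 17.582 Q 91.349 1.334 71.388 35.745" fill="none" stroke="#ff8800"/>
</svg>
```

G21
G90
G00 X48.000 Y38.787
M3 S357
G1 X120.394 Y38.787 F3283
G1 X120.394 Y20.053
G1 X48.000 Y20.053
G1 X48.000 Y38.787
M5
G00 X117.992 Y48.677
M3 S357
G1 X107.602 Y53.150 F3283
G1 X97.747 Y53.570
G1 X88.426 Y49.937
G1 X79.640 Y42.252
G1 X71.388 Y30.514
M5
G00 X0.000 Y0.000

viewBox `0 0 153.712 66.259` with mm width/height → 1 unit = 1 mm. Flip: y_m = 66.259 − y_svg.

**Shape 1** — `<polygon>` rectangle, stroke `#ff8800` → engrave (S357, F3283). Machine vertices: (48.000,38.787) → (120.394,38.787) → (120.394,20.053) → (48.000,20.053) → (48.000,38.787). Closed: final G1 returns to the first vertex.

**Shape 2** — `<path>` quadratic bezier, stroke `#ff8800` → engrave (S357, F3283). Control points (SVG): P0=(117.992,17.582), P1=(91.349,1.334), P2=(71.388,35.745); sampled at t=k/5. Machine vertices: (117.992,48.677) → (107.602,53.150) → (97.747,53.570) → (88.426,49.937) → (79.640,42.252) → (71.388,30.514). Open path.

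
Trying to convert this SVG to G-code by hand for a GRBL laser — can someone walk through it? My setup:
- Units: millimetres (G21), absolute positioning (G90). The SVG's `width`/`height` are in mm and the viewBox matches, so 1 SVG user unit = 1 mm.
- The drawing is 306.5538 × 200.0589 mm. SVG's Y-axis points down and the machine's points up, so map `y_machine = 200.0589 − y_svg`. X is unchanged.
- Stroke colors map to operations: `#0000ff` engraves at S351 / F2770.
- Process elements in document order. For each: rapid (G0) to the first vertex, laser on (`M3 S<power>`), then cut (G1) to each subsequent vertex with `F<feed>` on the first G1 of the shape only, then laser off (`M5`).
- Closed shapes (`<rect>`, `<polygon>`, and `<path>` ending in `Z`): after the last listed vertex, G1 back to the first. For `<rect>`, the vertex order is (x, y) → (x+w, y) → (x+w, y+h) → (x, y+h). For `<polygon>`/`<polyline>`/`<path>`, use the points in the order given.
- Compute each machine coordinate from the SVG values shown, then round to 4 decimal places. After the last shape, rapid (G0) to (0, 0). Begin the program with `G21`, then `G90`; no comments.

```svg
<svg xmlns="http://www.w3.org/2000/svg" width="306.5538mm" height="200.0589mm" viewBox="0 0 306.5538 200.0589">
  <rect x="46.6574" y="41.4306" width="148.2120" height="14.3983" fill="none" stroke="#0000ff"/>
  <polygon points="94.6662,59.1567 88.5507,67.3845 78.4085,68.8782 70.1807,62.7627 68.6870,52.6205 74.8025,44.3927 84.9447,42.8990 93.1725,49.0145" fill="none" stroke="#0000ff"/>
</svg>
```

G21
G90
G0 X46.6574 Y158.6283
M3 S351
G1 X194.8694 Y158.6283 F2770
G1 X194.8694 Y144.2300
G1 X46.6574 Y144.2300
G1 X46.6574 Y158.6283
M5
G0 X94.6662 Y140.9022
M3 S351
G1 X88.5507 Y132.6744 F2770
G1 X78.4085 Y131.1807
G1 X70.1807 Y137.2962
G1 X68.6870 Y147.4384
G1 X74.8025 Y155.6662
G1 X84.9447 Y157.1599
G1 X93.1725 Y151.0444
G1 X94.6662 Y140.9022
M5
G0 X0.0000 Y0.0000

viewBox `0 0 306.5538 200.0589` with mm width/height → 1 unit = 1 mm. Flip: y_m = 200.0589 − y_svg.

**Shape 1** — `<rect>` rectangle, stroke `#0000ff` → engrave (S351, F2770). Machine vertices: (46.6574,158.6283) → (194.8694,158.6283) → (194.8694,144.2300) → (46.6574,144.2300) → (46.6574,158.6283). Closed: final G1 returns to the first vertex.

**Shape 2** — `<polygon>` regular polygon, stroke `#0000ff` → engrave (S351, F2770). Machine vertices: (94.6662,140.9022) → (88.5507,132.6744) → (78.4085,131.1807) → (70.1807,137.2962) → (68.6870,147.4384) → (74.8025,155.6662) → (84.9447,157.1599) → (93.1725,151.0444) → (94.6662,140.9022). Closed: final G1 returns to the first vertex.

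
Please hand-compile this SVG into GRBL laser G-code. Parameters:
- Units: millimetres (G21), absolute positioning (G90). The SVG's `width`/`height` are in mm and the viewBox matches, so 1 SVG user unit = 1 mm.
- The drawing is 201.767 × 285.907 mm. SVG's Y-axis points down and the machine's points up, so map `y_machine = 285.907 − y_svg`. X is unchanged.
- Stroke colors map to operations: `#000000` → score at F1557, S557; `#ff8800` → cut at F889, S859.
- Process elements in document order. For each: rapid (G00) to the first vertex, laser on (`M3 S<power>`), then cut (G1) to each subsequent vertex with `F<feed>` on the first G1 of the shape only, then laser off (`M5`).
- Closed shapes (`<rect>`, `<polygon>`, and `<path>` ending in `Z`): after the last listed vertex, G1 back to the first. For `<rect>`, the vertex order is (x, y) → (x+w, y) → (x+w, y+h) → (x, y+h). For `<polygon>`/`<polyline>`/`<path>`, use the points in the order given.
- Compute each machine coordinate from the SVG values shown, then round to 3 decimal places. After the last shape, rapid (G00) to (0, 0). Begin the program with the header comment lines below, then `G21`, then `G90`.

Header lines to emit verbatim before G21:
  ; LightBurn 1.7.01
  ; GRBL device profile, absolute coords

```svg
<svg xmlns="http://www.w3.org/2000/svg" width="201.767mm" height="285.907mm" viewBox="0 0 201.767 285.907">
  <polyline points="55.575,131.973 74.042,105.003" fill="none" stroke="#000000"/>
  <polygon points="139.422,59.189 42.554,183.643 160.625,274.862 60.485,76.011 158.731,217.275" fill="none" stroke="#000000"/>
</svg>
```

Since the viewBox matches the mm dimensions, user units are millimetres directly. The only transform is the Y-flip y_m = 285.907 − y_svg.

Shape 1 is a line segment drawn with `<polyline>`. Its stroke #000000 means score at S557, F1557. After flipping Y the toolpath is (55.575,153.934) → (74.042,180.904).

Shape 2 is a closed polygon drawn with `<polygon>`. Its stroke #000000 means score at S557, F1557. After flipping Y the toolpath is (139.422,226.718) → (42.554,102.264) → (160.625,11.045) → (60.485,209.896) → (158.731,68.632) → (139.422,226.718), returning to the start.

; LightBurn 1.7.01
; GRBL device profile, absolute coords
G21
G90
G00 X55.575 Y153.934
M3 S557
G1 X74.042 Y180.904 F1557
M5
G00 X139.422 Y226.718
M3 S557
G1 X42.554 Y102.264 F1557
G1 X160.625 Y11.045
G1 X60.485 Y209.896
G1 X158.731 Y68.632
G1 X139.422 Y226.718
M5
G00 X0.000 Y0.000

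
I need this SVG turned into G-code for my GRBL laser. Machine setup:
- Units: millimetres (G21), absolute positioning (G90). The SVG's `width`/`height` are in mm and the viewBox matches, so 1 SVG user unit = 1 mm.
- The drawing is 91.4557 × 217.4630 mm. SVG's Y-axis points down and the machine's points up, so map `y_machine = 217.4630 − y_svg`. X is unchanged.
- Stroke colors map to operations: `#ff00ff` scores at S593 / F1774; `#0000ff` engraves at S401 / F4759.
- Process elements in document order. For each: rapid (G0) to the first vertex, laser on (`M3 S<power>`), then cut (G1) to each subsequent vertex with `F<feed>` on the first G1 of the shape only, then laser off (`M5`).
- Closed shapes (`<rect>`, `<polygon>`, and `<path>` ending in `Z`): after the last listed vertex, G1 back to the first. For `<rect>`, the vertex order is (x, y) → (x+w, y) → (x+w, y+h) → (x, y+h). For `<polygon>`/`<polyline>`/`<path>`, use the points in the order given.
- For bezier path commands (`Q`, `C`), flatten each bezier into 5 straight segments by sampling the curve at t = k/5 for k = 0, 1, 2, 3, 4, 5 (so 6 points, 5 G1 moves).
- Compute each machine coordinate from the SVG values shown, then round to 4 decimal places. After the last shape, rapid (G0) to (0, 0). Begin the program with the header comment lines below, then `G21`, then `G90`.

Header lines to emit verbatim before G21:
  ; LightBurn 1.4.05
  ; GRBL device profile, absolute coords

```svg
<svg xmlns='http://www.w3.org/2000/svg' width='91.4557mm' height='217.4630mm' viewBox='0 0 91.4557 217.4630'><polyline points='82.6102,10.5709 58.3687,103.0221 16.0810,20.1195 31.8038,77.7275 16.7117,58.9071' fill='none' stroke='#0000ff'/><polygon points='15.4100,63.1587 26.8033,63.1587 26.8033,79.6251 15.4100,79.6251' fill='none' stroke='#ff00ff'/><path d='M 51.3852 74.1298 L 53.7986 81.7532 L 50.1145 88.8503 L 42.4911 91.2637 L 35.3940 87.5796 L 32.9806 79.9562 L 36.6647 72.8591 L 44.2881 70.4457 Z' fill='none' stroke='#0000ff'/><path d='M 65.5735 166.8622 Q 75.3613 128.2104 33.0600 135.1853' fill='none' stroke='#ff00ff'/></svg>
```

1 u = 1 mm; y_m = 217.4630 − y.

[1] `<polyline>` open polyline, #0000ff→engrave S401 F4759: (82.6102,206.8921) → (58.3687,114.4409) → (16.0810,197.3435) → (31.8038,139.7355) → (16.7117,158.5559)

[2] `<polygon>` rectangle, #ff00ff→score S593 F1774: (15.4100,154.3043) → (26.8033,154.3043) → (26.8033,137.8379) → (15.4100,137.8379) → (15.4100,154.3043) (closed)

[3] `<path>` regular polygon, #0000ff→engrave S401 F4759: (51.3852,143.3332) → (53.7986,135.7098) → (50.1145,128.6127) → (42.4911,126.1993) → (35.3940,129.8834) → (32.9806,137.5068) → (36.6647,144.6039) → (44.2881,147.0173) → (51.3852,143.3332) (closed)

[4] `<path>` quadratic bezier, #ff00ff→score S593 F1774: (65.5735,50.6008) → (67.4051,64.2365) → (65.0695,74.2220) → (58.5668,80.5573) → (47.8970,83.2426) → (33.0600,82.2777)

; LightBurn 1.4.05
; GRBL device profile, absolute coords
G21
G90
G0 X82.6102 Y206.8921
M3 S401
G1 X58.3687 Y114.4409 F4759
G1 X16.0810 Y197.3435
G1 X31.8038 Y139.7355
G1 X16.7117 Y158.5559
M5
G0 X15.4100 Y154.3043
M3 S593
G1 X26.8033 Y154.3043 F1774
G1 X26.8033 Y137.8379
G1 X15.4100 Y137.8379
G1 X15.4100 Y154.3043
M5
G0 X51.3852 Y143.3332
M3 S401
G1 X53.7986 Y135.7098 F4759
G1 X50.1145 Y128.6127
G1 X42.4911 Y126.1993
G1 X35.3940 Y129.8834
G1 X32.9806 Y137.5068
G1 X36.6647 Y144.6039
G1 X44.2881 Y147.0173
G1 X51.3852 Y143.3332
M5
G0 X65.5735 Y50.6008
M3 S593
G1 X67.4051 Y64.2365 F1774
G1 X65.0695 Y74.2220
G1 X58.5668 Y80.5573
G1 X47.8970 Y83.2426
G1 X33.0600 Y82.2777
M5
G0 X0.0000 Y0.0000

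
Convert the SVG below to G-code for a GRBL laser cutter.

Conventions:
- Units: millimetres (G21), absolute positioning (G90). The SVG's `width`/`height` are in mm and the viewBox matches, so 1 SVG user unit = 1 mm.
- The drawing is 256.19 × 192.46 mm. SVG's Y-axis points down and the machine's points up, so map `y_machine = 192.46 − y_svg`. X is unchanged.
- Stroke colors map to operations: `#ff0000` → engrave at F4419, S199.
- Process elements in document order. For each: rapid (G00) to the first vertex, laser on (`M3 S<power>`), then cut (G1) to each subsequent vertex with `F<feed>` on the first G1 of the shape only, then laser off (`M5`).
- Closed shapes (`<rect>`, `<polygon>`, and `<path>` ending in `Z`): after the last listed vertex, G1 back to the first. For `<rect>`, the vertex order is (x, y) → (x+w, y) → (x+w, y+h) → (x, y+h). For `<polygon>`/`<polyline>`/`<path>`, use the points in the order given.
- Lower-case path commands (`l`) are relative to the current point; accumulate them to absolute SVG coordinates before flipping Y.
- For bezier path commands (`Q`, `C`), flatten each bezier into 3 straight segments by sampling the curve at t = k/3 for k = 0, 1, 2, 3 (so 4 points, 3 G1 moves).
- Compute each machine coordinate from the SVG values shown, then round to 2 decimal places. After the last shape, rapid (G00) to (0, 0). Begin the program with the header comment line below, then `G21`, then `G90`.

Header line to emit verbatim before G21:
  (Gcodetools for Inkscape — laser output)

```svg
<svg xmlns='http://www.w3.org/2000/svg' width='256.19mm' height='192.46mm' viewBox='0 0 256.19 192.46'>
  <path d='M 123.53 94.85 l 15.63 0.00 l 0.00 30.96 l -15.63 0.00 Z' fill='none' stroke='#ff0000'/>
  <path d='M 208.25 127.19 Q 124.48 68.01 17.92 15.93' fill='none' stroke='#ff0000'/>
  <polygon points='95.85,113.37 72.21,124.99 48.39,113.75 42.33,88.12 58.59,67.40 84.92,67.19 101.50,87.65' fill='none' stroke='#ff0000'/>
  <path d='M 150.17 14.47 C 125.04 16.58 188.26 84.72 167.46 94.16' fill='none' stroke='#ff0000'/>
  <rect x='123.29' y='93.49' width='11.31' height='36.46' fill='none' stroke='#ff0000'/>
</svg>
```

(Gcodetools for Inkscape — laser output)
G21
G90
G00 X123.53 Y97.61
M3 S199
G1 X139.16 Y97.61 F4419
G1 X139.16 Y66.65
G1 X123.53 Y66.65
G1 X123.53 Y97.61
M5
G00 X208.25 Y65.27
M3 S199
G1 X149.87 Y103.93 F4419
G1 X86.43 Y141.02
G1 X17.92 Y176.53
M5
G00 X95.85 Y79.09
M3 S199
G1 X72.21 Y67.47 F4419
G1 X48.39 Y78.71
G1 X42.33 Y104.34
G1 X58.59 Y125.06
G1 X84.92 Y125.27
G1 X101.50 Y104.81
G1 X95.85 Y79.09
M5
G00 X150.17 Y177.99
M3 S199
G1 X148.11 Y158.49 F4419
G1 X166.64 Y122.69
G1 X167.46 Y98.30
M5
G00 X123.29 Y98.97
M3 S199
G1 X134.60 Y98.97 F4419
G1 X134.60 Y62.51
G1 X123.29 Y62.51
G1 X123.29 Y98.97
M5
G00 X0.00 Y0.00

Since the viewBox matches the mm dimensions, user units are millimetres directly. The only transform is the Y-flip y_m = 192.46 − y_svg.

Shape 1 is a rectangle drawn with `<path>`. Its stroke #ff0000 means engrave at S199, F4419. After flipping Y the toolpath is (123.53,97.61) → (139.16,97.61) → (139.16,66.65) → (123.53,66.65) → (123.53,97.61), returning to the start.

Shape 2 is a quadratic bezier drawn with `<path>`. Its stroke #ff0000 means engrave at S199, F4419. After flipping Y the toolpath is (208.25,65.27) → (149.87,103.93) → (86.43,141.02) → (17.92,176.53).

Shape 3 is a regular polygon drawn with `<polygon>`. Its stroke #ff0000 means engrave at S199, F4419. After flipping Y the toolpath is (95.85,79.09) → (72.21,67.47) → (48.39,78.71) → (42.33,104.34) → (58.59,125.06) → (84.92,125.27) → (101.50,104.81) → (95.85,79.09), returning to the start.

Shape 4 is a cubic bezier drawn with `<path>`. Its stroke #ff0000 means engrave at S199, F4419. After flipping Y the toolpath is (150.17,177.99) → (148.11,158.49) → (166.64,122.69) → (167.46,98.30).

Shape 5 is a rectangle drawn with `<rect>`. Its stroke #ff0000 means engrave at S199, F4419. After flipping Y the toolpath is (123.29,98.97) → (134.60,98.97) → (134.60,62.51) → (123.29,62.51) → (123.29,98.97), returning to the start.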